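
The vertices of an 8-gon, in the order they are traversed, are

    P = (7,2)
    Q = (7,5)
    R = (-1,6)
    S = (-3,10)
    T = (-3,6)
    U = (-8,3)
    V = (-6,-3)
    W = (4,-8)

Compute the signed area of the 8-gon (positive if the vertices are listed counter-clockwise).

Apply the surveyor's formula: 2A = Σ (x_i·y_{i+1} − x_{i+1}·y_i), indices taken mod 8.
Σ = (21) + (47) + (8) + (12) + (39) + (42) + (60) + (64) = 293
Signed area = Σ/2 = 146.5 (positive ⇒ counter-clockwise traversal).

146.5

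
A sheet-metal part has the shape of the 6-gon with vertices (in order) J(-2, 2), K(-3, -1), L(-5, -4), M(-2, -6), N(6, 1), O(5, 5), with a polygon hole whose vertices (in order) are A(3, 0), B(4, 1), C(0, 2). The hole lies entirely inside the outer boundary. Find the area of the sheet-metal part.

55.5

Outer boundary:
J→K: (-2)(-1) − (-3)(2) = 8
K→L: (-3)(-4) − (-5)(-1) = 7
L→M: (-5)(-6) − (-2)(-4) = 22
M→N: (-2)(1) − (6)(-6) = 34
N→O: (6)(5) − (5)(1) = 25
O→J: (5)(2) − (-2)(5) = 20
Σ = 116
Area = |Σ|/2 = 58.
Hole:
Σ = (3) + (8) + (-6) = 5
Area = |Σ|/2 = 2.5.
Net area = 58 − 2.5 = 55.5.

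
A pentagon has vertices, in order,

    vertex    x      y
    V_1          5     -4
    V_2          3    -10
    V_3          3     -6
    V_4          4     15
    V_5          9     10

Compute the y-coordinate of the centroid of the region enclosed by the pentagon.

Apply the surveyor's formula. First the cross-terms c_i = x_i·y_{i+1} − x_{i+1}·y_i:
  -38, 12, 69, -95, -86  ⇒  2A = -138, A = -69.
Then Σ (y_i + y_{i+1})·c_i = -1930, so ȳ = -1930 / (6·(-69)) = 965/207.

965/207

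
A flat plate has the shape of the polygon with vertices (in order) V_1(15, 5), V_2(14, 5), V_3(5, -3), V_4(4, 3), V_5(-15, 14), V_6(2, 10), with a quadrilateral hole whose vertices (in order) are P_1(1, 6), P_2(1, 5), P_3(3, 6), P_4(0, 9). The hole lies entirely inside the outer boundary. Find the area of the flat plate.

122

Outer boundary:
Σ = (5) + (-67) + (27) + (101) + (-178) + (-140) = -252
Area = |Σ|/2 = 126.
Hole:
Apply Gauss's area formula: 2A = Σ (x_i·y_{i+1} − x_{i+1}·y_i), indices taken mod 4.
Σ = (-1) + (-9) + (27) + (-9) = 8
Area = |Σ|/2 = 4.
Net area = 126 − 4 = 122.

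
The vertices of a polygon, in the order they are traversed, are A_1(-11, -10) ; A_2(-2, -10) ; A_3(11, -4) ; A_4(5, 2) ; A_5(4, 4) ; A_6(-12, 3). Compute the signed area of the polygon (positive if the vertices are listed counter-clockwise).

237.5

Apply the surveyor's formula: 2A = Σ (x_i·y_{i+1} − x_{i+1}·y_i), indices taken mod 6.
Σ = (90) + (118) + (42) + (12) + (60) + (153) = 475
Signed area = Σ/2 = 237.5 (positive ⇒ counter-clockwise traversal).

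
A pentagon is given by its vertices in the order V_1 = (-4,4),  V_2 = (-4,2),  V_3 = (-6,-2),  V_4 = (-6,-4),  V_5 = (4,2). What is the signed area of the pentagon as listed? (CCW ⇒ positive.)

34

Apply the shoelace (surveyor's) formula: 2A = Σ (x_i·y_{i+1} − x_{i+1}·y_i), indices taken mod 5.
Σ = (8) + (20) + (12) + (4) + (24) = 68
Signed area = Σ/2 = 34 (positive ⇒ counter-clockwise traversal).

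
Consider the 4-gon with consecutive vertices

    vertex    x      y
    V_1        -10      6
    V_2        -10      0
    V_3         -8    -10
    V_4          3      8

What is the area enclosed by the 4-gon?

Apply the shoelace formula: 2A = Σ (x_i·y_{i+1} − x_{i+1}·y_i), indices taken mod 4.
Σ = (60) + (100) + (-34) + (98) = 224
Area = |Σ|/2 = 112.

112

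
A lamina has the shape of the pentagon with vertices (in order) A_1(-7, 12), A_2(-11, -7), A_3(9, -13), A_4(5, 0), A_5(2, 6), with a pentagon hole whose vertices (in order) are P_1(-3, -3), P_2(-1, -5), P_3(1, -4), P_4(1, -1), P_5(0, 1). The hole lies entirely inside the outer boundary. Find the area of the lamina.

Outer boundary:
Apply the shoelace formula: 2A = Σ (x_i·y_{i+1} − x_{i+1}·y_i), indices taken mod 5.
Σ = (181) + (206) + (65) + (30) + (66) = 548
Area = |Σ|/2 = 274.
Hole:
Apply the shoelace (surveyor's) formula: 2A = Σ (x_i·y_{i+1} − x_{i+1}·y_i), indices taken mod 5.
Σ = (12) + (9) + (3) + (1) + (3) = 28
Area = |Σ|/2 = 14.
Net area = 274 − 14 = 260.

260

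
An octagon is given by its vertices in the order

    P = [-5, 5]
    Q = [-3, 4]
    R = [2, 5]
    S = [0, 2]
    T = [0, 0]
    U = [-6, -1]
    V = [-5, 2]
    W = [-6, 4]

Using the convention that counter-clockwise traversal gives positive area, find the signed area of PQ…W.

-29.5

Apply Gauss's area formula: 2A = Σ (x_i·y_{i+1} − x_{i+1}·y_i), indices taken mod 8.
Σ = (-5) + (-23) + (4) + (0) + (0) + (-17) + (-8) + (-10) = -59
Signed area = Σ/2 = -29.5 (negative ⇒ clockwise traversal).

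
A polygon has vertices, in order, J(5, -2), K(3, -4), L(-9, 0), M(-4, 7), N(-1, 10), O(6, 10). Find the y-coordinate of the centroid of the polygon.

445/139

Apply Gauss's area formula. First the cross-terms c_i = x_i·y_{i+1} − x_{i+1}·y_i:
  -14, -36, -63, -33, -70, -62  ⇒  2A = -278, A = -139.
Then Σ (y_i + y_{i+1})·c_i = -2670, so ȳ = -2670 / (6·(-139)) = 445/139.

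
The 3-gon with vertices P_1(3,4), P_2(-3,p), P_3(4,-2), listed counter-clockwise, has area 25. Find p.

Write out the shoelace sum; only the two edges meeting at P_2 involve p:
2·Area = [(3·p − (-3)·4) + ((-3)·(-2) − 4·p)] + 22
       = -1·p + 40 = 50
⇒ p = -10.

-10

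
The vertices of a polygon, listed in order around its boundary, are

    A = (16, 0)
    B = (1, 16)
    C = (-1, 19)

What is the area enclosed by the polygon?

6.5

Apply the surveyor's formula: 2A = Σ (x_i·y_{i+1} − x_{i+1}·y_i), indices taken mod 3.
Cross-terms: 256, 35, -304  ⇒  Σ = -13
Area = |Σ|/2 = 6.5.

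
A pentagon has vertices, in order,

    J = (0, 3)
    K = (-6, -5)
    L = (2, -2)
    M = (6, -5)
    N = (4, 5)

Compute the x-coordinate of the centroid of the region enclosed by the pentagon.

Apply the shoelace (surveyor's) formula. First the cross-terms c_i = x_i·y_{i+1} − x_{i+1}·y_i:
  18, 22, 2, 50, 12  ⇒  2A = 104, A = 52.
Then Σ (x_i + x_{i+1})·c_i = 368, so x̄ = 368 / (6·52) = 46/39.

46/39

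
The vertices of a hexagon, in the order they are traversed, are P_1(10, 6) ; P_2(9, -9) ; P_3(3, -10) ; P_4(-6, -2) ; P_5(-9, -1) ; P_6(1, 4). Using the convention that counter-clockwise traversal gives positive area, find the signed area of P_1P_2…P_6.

Apply the surveyor's formula: 2A = Σ (x_i·y_{i+1} − x_{i+1}·y_i), indices taken mod 6.
Σ = (-144) + (-63) + (-66) + (-12) + (-35) + (-34) = -354
Signed area = Σ/2 = -177 (negative ⇒ clockwise traversal).

-177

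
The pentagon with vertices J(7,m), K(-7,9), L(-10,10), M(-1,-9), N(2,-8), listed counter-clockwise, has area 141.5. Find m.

Write out the shoelace sum; only the two edges meeting at J involve m:
2·Area = [(2·m − 7·(-8)) + (7·9 − (-7)·m)] + 146
       = 9·m + 265 = 283
⇒ m = 2.

2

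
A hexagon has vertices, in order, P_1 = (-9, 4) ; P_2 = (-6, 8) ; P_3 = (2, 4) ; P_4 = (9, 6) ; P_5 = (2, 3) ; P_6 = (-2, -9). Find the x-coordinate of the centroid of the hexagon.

Apply the shoelace formula. First the cross-terms c_i = x_i·y_{i+1} − x_{i+1}·y_i:
  -48, -40, -24, 15, -12, -89  ⇒  2A = -198, A = -99.
Then Σ (x_i + x_{i+1})·c_i = 1760, so x̄ = 1760 / (6·(-99)) = -80/27.

-80/27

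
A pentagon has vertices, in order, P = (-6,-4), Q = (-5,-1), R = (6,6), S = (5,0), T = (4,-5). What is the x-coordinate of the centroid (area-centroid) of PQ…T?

111/139

Apply the surveyor's formula. First the cross-terms c_i = x_i·y_{i+1} − x_{i+1}·y_i:
  -14, -24, -30, -25, -46  ⇒  2A = -139, A = -69.5.
Then Σ (x_i + x_{i+1})·c_i = -333, so x̄ = -333 / (6·(-69.5)) = 111/139.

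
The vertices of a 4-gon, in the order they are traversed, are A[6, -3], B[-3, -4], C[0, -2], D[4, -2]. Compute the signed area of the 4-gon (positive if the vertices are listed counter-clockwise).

Apply Gauss's area formula: 2A = Σ (x_i·y_{i+1} − x_{i+1}·y_i), indices taken mod 4.
Σ = (-33) + (6) + (8) + (0) = -19
Signed area = Σ/2 = -9.5 (negative ⇒ clockwise traversal).

-9.5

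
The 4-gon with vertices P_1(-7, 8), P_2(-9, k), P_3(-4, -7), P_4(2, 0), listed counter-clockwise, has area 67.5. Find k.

Write out the shoelace sum; only the two edges meeting at P_2 involve k:
2·Area = [((-7)·k − (-9)·8) + ((-9)·(-7) − (-4)·k)] + 30
       = -3·k + 165 = 135
⇒ k = 10.

10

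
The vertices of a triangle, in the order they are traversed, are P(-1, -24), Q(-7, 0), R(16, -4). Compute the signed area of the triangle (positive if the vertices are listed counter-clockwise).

-264

Apply the shoelace (surveyor's) formula: 2A = Σ (x_i·y_{i+1} − x_{i+1}·y_i), indices taken mod 3.
Σ = (-168) + (28) + (-388) = -528
Signed area = Σ/2 = -264 (negative ⇒ clockwise traversal).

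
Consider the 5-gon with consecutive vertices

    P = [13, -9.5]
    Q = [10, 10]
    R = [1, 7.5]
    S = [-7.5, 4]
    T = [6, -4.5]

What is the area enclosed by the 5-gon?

Apply Gauss's area formula: 2A = Σ (x_i·y_{i+1} − x_{i+1}·y_i), indices taken mod 5.
Σ = (225) + (65) + (60.25) + (9.75) + (1.5) = 361.5
Area = |Σ|/2 = 180.75.

180.75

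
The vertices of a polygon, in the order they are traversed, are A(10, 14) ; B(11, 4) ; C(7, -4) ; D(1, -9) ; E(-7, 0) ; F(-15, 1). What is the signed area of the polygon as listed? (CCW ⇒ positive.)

Apply the shoelace (surveyor's) formula: 2A = Σ (x_i·y_{i+1} − x_{i+1}·y_i), indices taken mod 6.
Σ = (-114) + (-72) + (-59) + (-63) + (-7) + (-220) = -535
Signed area = Σ/2 = -267.5 (negative ⇒ clockwise traversal).

-267.5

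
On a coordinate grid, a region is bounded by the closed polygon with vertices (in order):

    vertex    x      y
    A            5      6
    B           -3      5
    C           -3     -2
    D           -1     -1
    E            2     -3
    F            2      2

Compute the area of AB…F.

Apply Gauss's area formula: 2A = Σ (x_i·y_{i+1} − x_{i+1}·y_i), indices taken mod 6.
Cross-terms: 43, 21, 1, 5, 10, 2  ⇒  Σ = 82
Area = |Σ|/2 = 41.

41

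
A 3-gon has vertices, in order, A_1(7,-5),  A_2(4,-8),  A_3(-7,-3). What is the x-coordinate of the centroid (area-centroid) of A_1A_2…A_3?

4/3

Apply the surveyor's formula. First the cross-terms c_i = x_i·y_{i+1} − x_{i+1}·y_i:
  -36, -68, 56  ⇒  2A = -48, A = -24.
Then Σ (x_i + x_{i+1})·c_i = -192, so x̄ = -192 / (6·(-24)) = 4/3.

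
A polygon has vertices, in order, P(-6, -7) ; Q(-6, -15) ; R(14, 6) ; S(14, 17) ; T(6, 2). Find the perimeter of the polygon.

80

|PQ| = √((0)² + (-8)²) = √64 = 8
|QR| = √((20)² + (21)²) = √841 = 29
|RS| = √((0)² + (11)²) = √121 = 11
|ST| = √((-8)² + (-15)²) = √289 = 17
|TP| = √((-12)² + (-9)²) = √225 = 15
Perimeter = 8 + 29 + 11 + 17 + 15 = 80.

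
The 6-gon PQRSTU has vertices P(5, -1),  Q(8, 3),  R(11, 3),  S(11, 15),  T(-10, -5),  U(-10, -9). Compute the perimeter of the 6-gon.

70

|PQ| = √((3)² + (4)²) = √25 = 5
|QR| = √((3)² + (0)²) = √9 = 3
|RS| = √((0)² + (12)²) = √144 = 12
|ST| = √((-21)² + (-20)²) = √841 = 29
|TU| = √((0)² + (-4)²) = √16 = 4
|UP| = √((15)² + (8)²) = √289 = 17
Perimeter = 5 + 3 + 12 + 29 + 4 + 17 = 70.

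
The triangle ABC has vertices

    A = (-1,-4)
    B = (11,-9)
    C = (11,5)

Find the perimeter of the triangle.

|AB| = √((12)² + (-5)²) = √169 = 13
|BC| = √((0)² + (14)²) = √196 = 14
|CA| = √((-12)² + (-9)²) = √225 = 15
Perimeter = 13 + 14 + 15 = 42.

42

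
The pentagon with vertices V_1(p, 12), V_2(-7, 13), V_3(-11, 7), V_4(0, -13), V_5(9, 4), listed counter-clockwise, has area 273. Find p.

0

The doubled signed area Σ (x_i y_{i+1} − x_{i+1} y_i) is linear in p.
With p=0 it equals 546; the coefficient of p is 9 (from the two edges through V_1).
So 9·p + 546 = 2·273 = 546 ⇒ p = 0.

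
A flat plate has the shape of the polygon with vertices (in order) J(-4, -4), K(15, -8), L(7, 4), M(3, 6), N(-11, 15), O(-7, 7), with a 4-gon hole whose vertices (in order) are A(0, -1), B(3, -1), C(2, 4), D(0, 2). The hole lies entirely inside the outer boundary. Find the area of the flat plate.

Outer boundary:
Apply the shoelace (surveyor's) formula: 2A = Σ (x_i·y_{i+1} − x_{i+1}·y_i), indices taken mod 6.
Σ = (92) + (116) + (30) + (111) + (28) + (56) = 433
Area = |Σ|/2 = 216.5.
Hole:
Σ = (3) + (14) + (4) + (0) = 21
Area = |Σ|/2 = 10.5.
Net area = 216.5 − 10.5 = 206.

206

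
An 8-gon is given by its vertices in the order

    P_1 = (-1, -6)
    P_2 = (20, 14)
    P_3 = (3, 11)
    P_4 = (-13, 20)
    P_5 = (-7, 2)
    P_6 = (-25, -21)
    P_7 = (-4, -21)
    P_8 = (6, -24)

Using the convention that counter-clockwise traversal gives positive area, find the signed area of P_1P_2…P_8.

Apply the shoelace formula: 2A = Σ (x_i·y_{i+1} − x_{i+1}·y_i), indices taken mod 8.
Σ = (106) + (178) + (203) + (114) + (197) + (441) + (222) + (-60) = 1401
Signed area = Σ/2 = 700.5 (positive ⇒ counter-clockwise traversal).

700.5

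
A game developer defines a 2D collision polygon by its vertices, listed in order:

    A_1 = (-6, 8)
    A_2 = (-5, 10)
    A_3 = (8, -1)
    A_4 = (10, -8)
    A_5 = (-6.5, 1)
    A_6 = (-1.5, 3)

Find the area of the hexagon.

101.5

Σ = (-20) + (-75) + (-54) + (-42) + (-18) + (6) = -203
Area = |Σ|/2 = 101.5.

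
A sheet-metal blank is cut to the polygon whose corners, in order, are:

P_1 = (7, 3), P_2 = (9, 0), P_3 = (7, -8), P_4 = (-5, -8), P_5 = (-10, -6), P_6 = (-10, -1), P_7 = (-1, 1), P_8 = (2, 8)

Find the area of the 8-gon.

Apply the shoelace formula: 2A = Σ (x_i·y_{i+1} − x_{i+1}·y_i), indices taken mod 8.
Σ = (-27) + (-72) + (-96) + (-50) + (-50) + (-11) + (-10) + (-50) = -366
Area = |Σ|/2 = 183.

183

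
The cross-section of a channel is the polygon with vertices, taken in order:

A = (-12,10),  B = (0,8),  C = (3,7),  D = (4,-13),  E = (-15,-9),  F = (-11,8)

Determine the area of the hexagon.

325.5

Apply Gauss's area formula: 2A = Σ (x_i·y_{i+1} − x_{i+1}·y_i), indices taken mod 6.
Cross-terms: -96, -24, -67, -231, -219, -14  ⇒  Σ = -651
Area = |Σ|/2 = 325.5.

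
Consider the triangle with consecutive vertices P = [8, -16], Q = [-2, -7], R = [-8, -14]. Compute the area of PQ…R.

Σ = (-88) + (-28) + (240) = 124
Area = |Σ|/2 = 62.

62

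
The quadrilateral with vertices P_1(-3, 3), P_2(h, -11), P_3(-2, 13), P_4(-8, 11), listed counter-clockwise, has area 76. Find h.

5

The doubled signed area Σ (x_i y_{i+1} − x_{i+1} y_i) is linear in h.
With h=0 it equals 102; the coefficient of h is 10 (from the two edges through P_2).
So 10·h + 102 = 2·76 = 152 ⇒ h = 5.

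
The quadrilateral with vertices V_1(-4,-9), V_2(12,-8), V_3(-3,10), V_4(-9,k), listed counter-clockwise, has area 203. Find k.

Write out the shoelace sum; only the two edges meeting at V_4 involve k:
2·Area = [((-3)·k − (-9)·10) + ((-9)·(-9) − (-4)·k)] + 236
       = 1·k + 407 = 406
⇒ k = -1.

-1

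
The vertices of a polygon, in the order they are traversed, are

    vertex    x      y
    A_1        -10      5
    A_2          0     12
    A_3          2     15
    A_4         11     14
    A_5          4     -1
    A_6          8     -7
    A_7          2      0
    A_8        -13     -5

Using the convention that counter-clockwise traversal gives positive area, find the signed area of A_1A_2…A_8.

Cross-terms: -120, -24, -137, -67, -20, 14, -10, -115  ⇒  Σ = -479
Signed area = Σ/2 = -239.5 (negative ⇒ clockwise traversal).

-239.5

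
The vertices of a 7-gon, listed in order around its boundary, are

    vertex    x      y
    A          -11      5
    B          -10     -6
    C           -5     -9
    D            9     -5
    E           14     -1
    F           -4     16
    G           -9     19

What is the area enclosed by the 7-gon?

397.5

Apply the shoelace (surveyor's) formula: 2A = Σ (x_i·y_{i+1} − x_{i+1}·y_i), indices taken mod 7.
Σ = (116) + (60) + (106) + (61) + (220) + (68) + (164) = 795
Area = |Σ|/2 = 397.5.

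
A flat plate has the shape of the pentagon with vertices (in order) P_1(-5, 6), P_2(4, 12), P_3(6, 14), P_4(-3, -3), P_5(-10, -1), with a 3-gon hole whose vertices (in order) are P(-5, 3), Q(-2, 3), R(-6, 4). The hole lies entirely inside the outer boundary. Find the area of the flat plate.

Outer boundary:
Apply Gauss's area formula: 2A = Σ (x_i·y_{i+1} − x_{i+1}·y_i), indices taken mod 5.
P_1→P_2: (-5)(12) − (4)(6) = -84
P_2→P_3: (4)(14) − (6)(12) = -16
P_3→P_4: (6)(-3) − (-3)(14) = 24
P_4→P_5: (-3)(-1) − (-10)(-3) = -27
P_5→P_1: (-10)(6) − (-5)(-1) = -65
Σ = -168
Area = |Σ|/2 = 84.
Hole:
Cross-terms: -9, 10, 2  ⇒  Σ = 3
Area = |Σ|/2 = 1.5.
Net area = 84 − 1.5 = 82.5.

82.5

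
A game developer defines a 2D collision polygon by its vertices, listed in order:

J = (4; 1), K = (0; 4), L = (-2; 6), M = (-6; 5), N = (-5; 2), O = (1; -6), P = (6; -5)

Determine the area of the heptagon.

74

Apply the shoelace (surveyor's) formula: 2A = Σ (x_i·y_{i+1} − x_{i+1}·y_i), indices taken mod 7.
Cross-terms: 16, 8, 26, 13, 28, 31, 26  ⇒  Σ = 148
Area = |Σ|/2 = 74.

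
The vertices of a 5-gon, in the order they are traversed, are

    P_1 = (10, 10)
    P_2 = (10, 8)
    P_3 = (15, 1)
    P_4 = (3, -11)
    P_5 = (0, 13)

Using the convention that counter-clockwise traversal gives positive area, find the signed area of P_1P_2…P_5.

Σ = (-20) + (-110) + (-168) + (39) + (-130) = -389
Signed area = Σ/2 = -194.5 (negative ⇒ clockwise traversal).

-194.5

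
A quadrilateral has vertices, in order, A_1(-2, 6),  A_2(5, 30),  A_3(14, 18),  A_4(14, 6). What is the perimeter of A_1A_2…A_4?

|A_1A_2| = √((7)² + (24)²) = √625 = 25
|A_2A_3| = √((9)² + (-12)²) = √225 = 15
|A_3A_4| = √((0)² + (-12)²) = √144 = 12
|A_4A_1| = √((-16)² + (0)²) = √256 = 16
Perimeter = 25 + 15 + 12 + 16 = 68.

68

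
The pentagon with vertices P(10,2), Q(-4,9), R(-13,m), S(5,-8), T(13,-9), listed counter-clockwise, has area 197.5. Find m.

The doubled signed area Σ (x_i y_{i+1} − x_{i+1} y_i) is linear in m.
With m=0 it equals 494; the coefficient of m is -9 (from the two edges through R).
So -9·m + 494 = 2·197.5 = 395 ⇒ m = 11.

11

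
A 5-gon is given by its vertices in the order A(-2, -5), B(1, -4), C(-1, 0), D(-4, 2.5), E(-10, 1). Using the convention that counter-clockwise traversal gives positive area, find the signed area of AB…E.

39.75

Σ = (13) + (-4) + (-2.5) + (21) + (52) = 79.5
Signed area = Σ/2 = 39.75 (positive ⇒ counter-clockwise traversal).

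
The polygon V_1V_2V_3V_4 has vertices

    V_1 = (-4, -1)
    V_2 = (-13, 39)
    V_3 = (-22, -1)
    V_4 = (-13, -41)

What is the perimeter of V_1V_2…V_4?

164

|V_1V_2| = √((-9)² + (40)²) = √1681 = 41
|V_2V_3| = √((-9)² + (-40)²) = √1681 = 41
|V_3V_4| = √((9)² + (-40)²) = √1681 = 41
|V_4V_1| = √((9)² + (40)²) = √1681 = 41
Perimeter = 41 + 41 + 41 + 41 = 164.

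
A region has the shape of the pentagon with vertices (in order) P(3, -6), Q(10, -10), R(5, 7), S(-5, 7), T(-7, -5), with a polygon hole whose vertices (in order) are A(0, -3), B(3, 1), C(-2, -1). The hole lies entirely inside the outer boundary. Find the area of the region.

168.5

Outer boundary:
Σ = (30) + (120) + (70) + (74) + (57) = 351
Area = |Σ|/2 = 175.5.
Hole:
Apply the shoelace formula: 2A = Σ (x_i·y_{i+1} − x_{i+1}·y_i), indices taken mod 3.
A→B: (0)(1) − (3)(-3) = 9
B→C: (3)(-1) − (-2)(1) = -1
C→A: (-2)(-3) − (0)(-1) = 6
Σ = 14
Area = |Σ|/2 = 7.
Net area = 175.5 − 7 = 168.5.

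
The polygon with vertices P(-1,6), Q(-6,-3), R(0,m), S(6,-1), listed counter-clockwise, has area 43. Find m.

The doubled signed area Σ (x_i y_{i+1} − x_{i+1} y_i) is linear in m.
With m=0 it equals 74; the coefficient of m is -12 (from the two edges through R).
So -12·m + 74 = 2·43 = 86 ⇒ m = -1.

-1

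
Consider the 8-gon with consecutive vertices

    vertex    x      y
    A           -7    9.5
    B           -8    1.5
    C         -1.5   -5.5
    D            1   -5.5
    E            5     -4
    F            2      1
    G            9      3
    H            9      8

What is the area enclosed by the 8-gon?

172.75

Σ = (65.5) + (46.25) + (13.75) + (23.5) + (13) + (-3) + (45) + (141.5) = 345.5
Area = |Σ|/2 = 172.75.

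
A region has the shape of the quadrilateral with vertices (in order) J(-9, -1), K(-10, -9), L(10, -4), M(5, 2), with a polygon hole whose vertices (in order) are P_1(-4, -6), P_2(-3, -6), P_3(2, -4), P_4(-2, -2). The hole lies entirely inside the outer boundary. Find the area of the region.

Outer boundary:
J→K: (-9)(-9) − (-10)(-1) = 71
K→L: (-10)(-4) − (10)(-9) = 130
L→M: (10)(2) − (5)(-4) = 40
M→J: (5)(-1) − (-9)(2) = 13
Σ = 254
Area = |Σ|/2 = 127.
Hole:
Σ = (6) + (24) + (-12) + (4) = 22
Area = |Σ|/2 = 11.
Net area = 127 − 11 = 116.

116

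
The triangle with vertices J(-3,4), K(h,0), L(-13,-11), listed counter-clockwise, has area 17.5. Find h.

Write out the shoelace sum; only the two edges meeting at K involve h:
2·Area = [((-3)·0 − h·4) + (h·(-11) − (-13)·0)] + -85
       = -15·h + -85 = 35
⇒ h = -8.

-8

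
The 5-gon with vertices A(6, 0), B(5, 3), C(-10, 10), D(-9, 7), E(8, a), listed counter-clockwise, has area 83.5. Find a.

-7

The doubled signed area Σ (x_i y_{i+1} − x_{i+1} y_i) is linear in a.
With a=0 it equals 62; the coefficient of a is -15 (from the two edges through E).
So -15·a + 62 = 2·83.5 = 167 ⇒ a = -7.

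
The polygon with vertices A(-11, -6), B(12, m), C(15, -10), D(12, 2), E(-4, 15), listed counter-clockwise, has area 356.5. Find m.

The doubled signed area Σ (x_i y_{i+1} − x_{i+1} y_i) is linear in m.
With m=0 it equals 479; the coefficient of m is -26 (from the two edges through B).
So -26·m + 479 = 2·356.5 = 713 ⇒ m = -9.

-9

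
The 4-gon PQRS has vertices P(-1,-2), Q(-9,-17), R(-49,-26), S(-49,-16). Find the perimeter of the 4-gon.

|PQ| = √((-8)² + (-15)²) = √289 = 17
|QR| = √((-40)² + (-9)²) = √1681 = 41
|RS| = √((0)² + (10)²) = √100 = 10
|SP| = √((48)² + (14)²) = √2500 = 50
Perimeter = 17 + 41 + 10 + 50 = 118.

118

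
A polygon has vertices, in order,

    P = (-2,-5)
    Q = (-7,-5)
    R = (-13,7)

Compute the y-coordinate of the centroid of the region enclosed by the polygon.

Apply the shoelace formula. First the cross-terms c_i = x_i·y_{i+1} − x_{i+1}·y_i:
  -25, -114, 79  ⇒  2A = -60, A = -30.
Then Σ (y_i + y_{i+1})·c_i = 180, so ȳ = 180 / (6·(-30)) = -1.

-1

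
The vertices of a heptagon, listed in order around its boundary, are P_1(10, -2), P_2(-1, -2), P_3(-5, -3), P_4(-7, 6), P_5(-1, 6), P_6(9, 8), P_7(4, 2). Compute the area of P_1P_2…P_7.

110

Apply the shoelace (surveyor's) formula: 2A = Σ (x_i·y_{i+1} − x_{i+1}·y_i), indices taken mod 7.
Cross-terms: -22, -7, -51, -36, -62, -14, -28  ⇒  Σ = -220
Area = |Σ|/2 = 110.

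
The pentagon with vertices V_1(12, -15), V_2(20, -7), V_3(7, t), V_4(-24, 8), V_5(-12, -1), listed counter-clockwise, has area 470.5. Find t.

Write out the shoelace sum; only the two edges meeting at V_3 involve t:
2·Area = [(20·t − 7·(-7)) + (7·8 − (-24)·t)] + 528
       = 44·t + 633 = 941
⇒ t = 7.

7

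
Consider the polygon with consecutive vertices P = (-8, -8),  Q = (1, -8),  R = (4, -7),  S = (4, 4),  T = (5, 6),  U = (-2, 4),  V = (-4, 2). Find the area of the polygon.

118.5

Apply the surveyor's formula: 2A = Σ (x_i·y_{i+1} − x_{i+1}·y_i), indices taken mod 7.
P→Q: (-8)(-8) − (1)(-8) = 72
Q→R: (1)(-7) − (4)(-8) = 25
R→S: (4)(4) − (4)(-7) = 44
S→T: (4)(6) − (5)(4) = 4
T→U: (5)(4) − (-2)(6) = 32
U→V: (-2)(2) − (-4)(4) = 12
V→P: (-4)(-8) − (-8)(2) = 48
Σ = 237
Area = |Σ|/2 = 118.5.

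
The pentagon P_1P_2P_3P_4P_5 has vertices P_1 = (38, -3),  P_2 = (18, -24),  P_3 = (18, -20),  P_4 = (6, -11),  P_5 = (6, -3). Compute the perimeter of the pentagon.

88

|P_1P_2| = √((-20)² + (-21)²) = √841 = 29
|P_2P_3| = √((0)² + (4)²) = √16 = 4
|P_3P_4| = √((-12)² + (9)²) = √225 = 15
|P_4P_5| = √((0)² + (8)²) = √64 = 8
|P_5P_1| = √((32)² + (0)²) = √1024 = 32
Perimeter = 29 + 4 + 15 + 8 + 32 = 88.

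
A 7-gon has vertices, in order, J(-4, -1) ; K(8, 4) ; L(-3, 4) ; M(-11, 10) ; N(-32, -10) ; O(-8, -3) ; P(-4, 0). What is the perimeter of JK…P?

|JK| = √((12)² + (5)²) = √169 = 13
|KL| = √((-11)² + (0)²) = √121 = 11
|LM| = √((-8)² + (6)²) = √100 = 10
|MN| = √((-21)² + (-20)²) = √841 = 29
|NO| = √((24)² + (7)²) = √625 = 25
|OP| = √((4)² + (3)²) = √25 = 5
|PJ| = √((0)² + (-1)²) = √1 = 1
Perimeter = 13 + 11 + 10 + 29 + 25 + 5 + 1 = 94.

94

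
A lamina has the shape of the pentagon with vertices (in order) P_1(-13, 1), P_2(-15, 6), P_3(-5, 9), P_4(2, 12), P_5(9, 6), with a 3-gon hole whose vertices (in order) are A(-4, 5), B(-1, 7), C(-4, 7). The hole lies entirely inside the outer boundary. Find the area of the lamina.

124.5

Outer boundary:
Apply Gauss's area formula: 2A = Σ (x_i·y_{i+1} − x_{i+1}·y_i), indices taken mod 5.
Σ = (-63) + (-105) + (-78) + (-96) + (87) = -255
Area = |Σ|/2 = 127.5.
Hole:
Apply the shoelace (surveyor's) formula: 2A = Σ (x_i·y_{i+1} − x_{i+1}·y_i), indices taken mod 3.
Σ = (-23) + (21) + (8) = 6
Area = |Σ|/2 = 3.
Net area = 127.5 − 3 = 124.5.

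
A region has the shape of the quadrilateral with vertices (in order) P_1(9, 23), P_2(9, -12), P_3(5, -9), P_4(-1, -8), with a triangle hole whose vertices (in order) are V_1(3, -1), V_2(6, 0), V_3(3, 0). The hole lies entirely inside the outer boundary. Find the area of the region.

166.5

Outer boundary:
Apply the surveyor's formula: 2A = Σ (x_i·y_{i+1} − x_{i+1}·y_i), indices taken mod 4.
P_1→P_2: (9)(-12) − (9)(23) = -315
P_2→P_3: (9)(-9) − (5)(-12) = -21
P_3→P_4: (5)(-8) − (-1)(-9) = -49
P_4→P_1: (-1)(23) − (9)(-8) = 49
Σ = -336
Area = |Σ|/2 = 168.
Hole:
Apply the shoelace formula: 2A = Σ (x_i·y_{i+1} − x_{i+1}·y_i), indices taken mod 3.
Σ = (6) + (0) + (-3) = 3
Area = |Σ|/2 = 1.5.
Net area = 168 − 1.5 = 166.5.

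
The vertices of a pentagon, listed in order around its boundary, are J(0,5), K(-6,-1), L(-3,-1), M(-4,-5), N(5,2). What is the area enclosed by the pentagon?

43

Apply the shoelace formula: 2A = Σ (x_i·y_{i+1} − x_{i+1}·y_i), indices taken mod 5.
Cross-terms: 30, 3, 11, 17, 25  ⇒  Σ = 86
Area = |Σ|/2 = 43.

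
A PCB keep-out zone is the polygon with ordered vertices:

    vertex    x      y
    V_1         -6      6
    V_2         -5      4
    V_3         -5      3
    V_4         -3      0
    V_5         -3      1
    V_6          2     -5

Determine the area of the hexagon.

Apply Gauss's area formula: 2A = Σ (x_i·y_{i+1} − x_{i+1}·y_i), indices taken mod 6.
Σ = (6) + (5) + (9) + (-3) + (13) + (-18) = 12
Area = |Σ|/2 = 6.

6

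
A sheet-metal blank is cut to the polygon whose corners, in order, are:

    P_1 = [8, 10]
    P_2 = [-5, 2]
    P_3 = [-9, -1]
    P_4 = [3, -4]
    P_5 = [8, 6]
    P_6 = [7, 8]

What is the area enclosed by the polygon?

103

Apply the shoelace (surveyor's) formula: 2A = Σ (x_i·y_{i+1} − x_{i+1}·y_i), indices taken mod 6.
Cross-terms: 66, 23, 39, 50, 22, 6  ⇒  Σ = 206
Area = |Σ|/2 = 103.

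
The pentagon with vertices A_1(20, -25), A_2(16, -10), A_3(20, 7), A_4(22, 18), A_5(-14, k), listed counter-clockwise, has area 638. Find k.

-22

Write out the shoelace sum; only the two edges meeting at A_5 involve k:
2·Area = [(22·k − (-14)·18) + ((-14)·(-25) − 20·k)] + 718
       = 2·k + 1320 = 1276
⇒ k = -22.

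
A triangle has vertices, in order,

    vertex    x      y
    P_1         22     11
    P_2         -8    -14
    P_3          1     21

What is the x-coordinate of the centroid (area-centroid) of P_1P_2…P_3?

Apply the shoelace (surveyor's) formula. First the cross-terms c_i = x_i·y_{i+1} − x_{i+1}·y_i:
  -220, -154, -451  ⇒  2A = -825, A = -412.5.
Then Σ (x_i + x_{i+1})·c_i = -12375, so x̄ = -12375 / (6·(-412.5)) = 5.

5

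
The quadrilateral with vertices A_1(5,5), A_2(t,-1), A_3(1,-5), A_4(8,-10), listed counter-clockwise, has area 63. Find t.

Write out the shoelace sum; only the two edges meeting at A_2 involve t:
2·Area = [(5·(-1) − t·5) + (t·(-5) − 1·(-1))] + 120
       = -10·t + 116 = 126
⇒ t = -1.

-1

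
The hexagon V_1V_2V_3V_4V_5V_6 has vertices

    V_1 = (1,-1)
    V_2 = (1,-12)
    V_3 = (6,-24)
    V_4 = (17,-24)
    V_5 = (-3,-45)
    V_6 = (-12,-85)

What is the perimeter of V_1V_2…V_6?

|V_1V_2| = √((0)² + (-11)²) = √121 = 11
|V_2V_3| = √((5)² + (-12)²) = √169 = 13
|V_3V_4| = √((11)² + (0)²) = √121 = 11
|V_4V_5| = √((-20)² + (-21)²) = √841 = 29
|V_5V_6| = √((-9)² + (-40)²) = √1681 = 41
|V_6V_1| = √((13)² + (84)²) = √7225 = 85
Perimeter = 11 + 13 + 11 + 29 + 41 + 85 = 190.

190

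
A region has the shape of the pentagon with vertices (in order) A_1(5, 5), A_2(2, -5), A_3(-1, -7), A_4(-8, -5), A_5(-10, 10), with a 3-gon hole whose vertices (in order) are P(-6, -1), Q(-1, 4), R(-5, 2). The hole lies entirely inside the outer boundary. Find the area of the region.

Outer boundary:
Apply the shoelace formula: 2A = Σ (x_i·y_{i+1} − x_{i+1}·y_i), indices taken mod 5.
Σ = (-35) + (-19) + (-51) + (-130) + (-100) = -335
Area = |Σ|/2 = 167.5.
Hole:
P→Q: (-6)(4) − (-1)(-1) = -25
Q→R: (-1)(2) − (-5)(4) = 18
R→P: (-5)(-1) − (-6)(2) = 17
Σ = 10
Area = |Σ|/2 = 5.
Net area = 167.5 − 5 = 162.5.

162.5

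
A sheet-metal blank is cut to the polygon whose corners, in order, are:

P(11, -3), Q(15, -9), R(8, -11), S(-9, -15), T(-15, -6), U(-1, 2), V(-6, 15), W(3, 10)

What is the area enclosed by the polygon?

Cross-terms: -54, -93, -219, -171, -36, -3, -105, -119  ⇒  Σ = -800
Area = |Σ|/2 = 400.

400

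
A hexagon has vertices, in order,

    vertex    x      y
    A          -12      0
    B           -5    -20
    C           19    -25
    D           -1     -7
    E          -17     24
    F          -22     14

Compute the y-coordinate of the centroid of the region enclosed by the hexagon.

-524/123

Apply the shoelace (surveyor's) formula. First the cross-terms c_i = x_i·y_{i+1} − x_{i+1}·y_i:
  240, 505, -158, -143, 290, 168  ⇒  2A = 902, A = 451.
Then Σ (y_i + y_{i+1})·c_i = -11528, so ȳ = -11528 / (6·451) = -524/123.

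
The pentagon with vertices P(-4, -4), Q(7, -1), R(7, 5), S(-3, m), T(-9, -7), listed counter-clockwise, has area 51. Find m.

-1

Write out the shoelace sum; only the two edges meeting at S involve m:
2·Area = [(7·m − (-3)·5) + ((-3)·(-7) − (-9)·m)] + 82
       = 16·m + 118 = 102
⇒ m = -1.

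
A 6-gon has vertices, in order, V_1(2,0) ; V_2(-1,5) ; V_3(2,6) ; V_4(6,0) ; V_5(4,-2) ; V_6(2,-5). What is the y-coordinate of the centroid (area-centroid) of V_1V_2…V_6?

Apply the shoelace (surveyor's) formula. First the cross-terms c_i = x_i·y_{i+1} − x_{i+1}·y_i:
  10, -16, -36, -12, -16, 10  ⇒  2A = -60, A = -30.
Then Σ (y_i + y_{i+1})·c_i = -256, so ȳ = -256 / (6·(-30)) = 64/45.

64/45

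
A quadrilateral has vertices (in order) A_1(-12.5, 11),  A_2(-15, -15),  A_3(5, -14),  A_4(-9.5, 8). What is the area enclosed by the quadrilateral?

Apply Gauss's area formula: 2A = Σ (x_i·y_{i+1} − x_{i+1}·y_i), indices taken mod 4.
Cross-terms: 352.5, 285, -93, -4.5  ⇒  Σ = 540
Area = |Σ|/2 = 270.

270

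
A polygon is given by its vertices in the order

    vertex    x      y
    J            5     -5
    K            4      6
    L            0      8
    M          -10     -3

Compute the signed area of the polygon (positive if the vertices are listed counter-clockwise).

Apply Gauss's area formula: 2A = Σ (x_i·y_{i+1} − x_{i+1}·y_i), indices taken mod 4.
Σ = (50) + (32) + (80) + (65) = 227
Signed area = Σ/2 = 113.5 (positive ⇒ counter-clockwise traversal).

113.5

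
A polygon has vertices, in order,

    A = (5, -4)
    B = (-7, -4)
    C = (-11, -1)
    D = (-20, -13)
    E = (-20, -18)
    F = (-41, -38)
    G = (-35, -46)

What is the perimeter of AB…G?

134

|AB| = √((-12)² + (0)²) = √144 = 12
|BC| = √((-4)² + (3)²) = √25 = 5
|CD| = √((-9)² + (-12)²) = √225 = 15
|DE| = √((0)² + (-5)²) = √25 = 5
|EF| = √((-21)² + (-20)²) = √841 = 29
|FG| = √((6)² + (-8)²) = √100 = 10
|GA| = √((40)² + (42)²) = √3364 = 58
Perimeter = 12 + 5 + 15 + 5 + 29 + 10 + 58 = 134.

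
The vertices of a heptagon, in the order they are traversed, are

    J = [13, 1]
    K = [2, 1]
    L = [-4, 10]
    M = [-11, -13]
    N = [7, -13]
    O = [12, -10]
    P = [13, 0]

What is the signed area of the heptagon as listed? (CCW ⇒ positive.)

330

J→K: (13)(1) − (2)(1) = 11
K→L: (2)(10) − (-4)(1) = 24
L→M: (-4)(-13) − (-11)(10) = 162
M→N: (-11)(-13) − (7)(-13) = 234
N→O: (7)(-10) − (12)(-13) = 86
O→P: (12)(0) − (13)(-10) = 130
P→J: (13)(1) − (13)(0) = 13
Σ = 660
Signed area = Σ/2 = 330 (positive ⇒ counter-clockwise traversal).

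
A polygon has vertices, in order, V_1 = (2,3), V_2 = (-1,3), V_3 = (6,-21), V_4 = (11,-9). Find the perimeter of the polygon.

56

|V_1V_2| = √((-3)² + (0)²) = √9 = 3
|V_2V_3| = √((7)² + (-24)²) = √625 = 25
|V_3V_4| = √((5)² + (12)²) = √169 = 13
|V_4V_1| = √((-9)² + (12)²) = √225 = 15
Perimeter = 3 + 25 + 13 + 15 = 56.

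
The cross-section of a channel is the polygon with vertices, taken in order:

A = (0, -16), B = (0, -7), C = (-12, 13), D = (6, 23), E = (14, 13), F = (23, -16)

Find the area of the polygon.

786.5

Σ = (0) + (-84) + (-354) + (-244) + (-523) + (-368) = -1573
Area = |Σ|/2 = 786.5.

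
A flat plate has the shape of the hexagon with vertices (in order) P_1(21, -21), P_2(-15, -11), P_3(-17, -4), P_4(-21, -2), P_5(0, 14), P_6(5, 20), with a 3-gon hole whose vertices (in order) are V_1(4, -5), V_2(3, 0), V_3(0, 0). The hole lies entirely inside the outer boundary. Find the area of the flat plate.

798.5

Outer boundary:
Apply the shoelace (surveyor's) formula: 2A = Σ (x_i·y_{i+1} − x_{i+1}·y_i), indices taken mod 6.
Σ = (-546) + (-127) + (-50) + (-294) + (-70) + (-525) = -1612
Area = |Σ|/2 = 806.
Hole:
Σ = (15) + (0) + (0) = 15
Area = |Σ|/2 = 7.5.
Net area = 806 − 7.5 = 798.5.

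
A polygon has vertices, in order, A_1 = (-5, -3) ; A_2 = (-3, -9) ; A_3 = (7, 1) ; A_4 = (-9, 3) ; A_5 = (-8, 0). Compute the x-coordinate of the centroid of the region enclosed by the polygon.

Apply the surveyor's formula. First the cross-terms c_i = x_i·y_{i+1} − x_{i+1}·y_i:
  36, 60, 30, 24, 24  ⇒  2A = 174, A = 87.
Then Σ (x_i + x_{i+1})·c_i = -828, so x̄ = -828 / (6·87) = -46/29.

-46/29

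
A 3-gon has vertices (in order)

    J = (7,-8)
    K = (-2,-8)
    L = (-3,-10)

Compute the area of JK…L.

9

Apply the shoelace formula: 2A = Σ (x_i·y_{i+1} − x_{i+1}·y_i), indices taken mod 3.
Σ = (-72) + (-4) + (94) = 18
Area = |Σ|/2 = 9.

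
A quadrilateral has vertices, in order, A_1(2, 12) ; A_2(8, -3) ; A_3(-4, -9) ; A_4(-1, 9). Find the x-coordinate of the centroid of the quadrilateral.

43/29

Apply the shoelace (surveyor's) formula. First the cross-terms c_i = x_i·y_{i+1} − x_{i+1}·y_i:
  -102, -84, -45, -30  ⇒  2A = -261, A = -130.5.
Then Σ (x_i + x_{i+1})·c_i = -1161, so x̄ = -1161 / (6·(-130.5)) = 43/29.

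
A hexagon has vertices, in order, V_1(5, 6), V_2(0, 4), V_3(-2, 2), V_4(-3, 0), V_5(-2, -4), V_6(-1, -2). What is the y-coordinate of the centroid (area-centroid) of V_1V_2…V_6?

Apply Gauss's area formula. First the cross-terms c_i = x_i·y_{i+1} − x_{i+1}·y_i:
  20, 8, 6, 12, 0, 4  ⇒  2A = 50, A = 25.
Then Σ (y_i + y_{i+1})·c_i = 228, so ȳ = 228 / (6·25) = 1.52.

1.52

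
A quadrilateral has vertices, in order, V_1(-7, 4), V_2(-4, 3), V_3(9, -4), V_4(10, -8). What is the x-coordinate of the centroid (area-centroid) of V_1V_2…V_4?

41/12

Apply Gauss's area formula. First the cross-terms c_i = x_i·y_{i+1} − x_{i+1}·y_i:
  -5, -11, -32, -16  ⇒  2A = -64, A = -32.
Then Σ (x_i + x_{i+1})·c_i = -656, so x̄ = -656 / (6·(-32)) = 41/12.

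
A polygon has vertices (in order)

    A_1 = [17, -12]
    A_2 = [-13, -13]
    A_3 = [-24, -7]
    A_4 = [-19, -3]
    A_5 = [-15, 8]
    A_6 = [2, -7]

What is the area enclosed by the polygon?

336

Apply the shoelace (surveyor's) formula: 2A = Σ (x_i·y_{i+1} − x_{i+1}·y_i), indices taken mod 6.
Σ = (-377) + (-221) + (-61) + (-197) + (89) + (95) = -672
Area = |Σ|/2 = 336.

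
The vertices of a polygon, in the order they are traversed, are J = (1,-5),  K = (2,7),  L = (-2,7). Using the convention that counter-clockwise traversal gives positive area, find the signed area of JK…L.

24

Σ = (17) + (28) + (3) = 48
Signed area = Σ/2 = 24 (positive ⇒ counter-clockwise traversal).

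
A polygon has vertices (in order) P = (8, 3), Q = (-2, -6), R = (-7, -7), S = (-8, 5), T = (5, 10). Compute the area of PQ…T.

Σ = (-42) + (-28) + (-91) + (-105) + (-65) = -331
Area = |Σ|/2 = 165.5.

165.5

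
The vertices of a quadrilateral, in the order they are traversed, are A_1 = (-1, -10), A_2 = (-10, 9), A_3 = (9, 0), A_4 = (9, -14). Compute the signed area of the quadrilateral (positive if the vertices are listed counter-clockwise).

-210

A_1→A_2: (-1)(9) − (-10)(-10) = -109
A_2→A_3: (-10)(0) − (9)(9) = -81
A_3→A_4: (9)(-14) − (9)(0) = -126
A_4→A_1: (9)(-10) − (-1)(-14) = -104
Σ = -420
Signed area = Σ/2 = -210 (negative ⇒ clockwise traversal).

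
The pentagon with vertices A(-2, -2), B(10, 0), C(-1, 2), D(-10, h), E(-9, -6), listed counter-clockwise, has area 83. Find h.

5

The doubled signed area Σ (x_i y_{i+1} − x_{i+1} y_i) is linear in h.
With h=0 it equals 126; the coefficient of h is 8 (from the two edges through D).
So 8·h + 126 = 2·83 = 166 ⇒ h = 5.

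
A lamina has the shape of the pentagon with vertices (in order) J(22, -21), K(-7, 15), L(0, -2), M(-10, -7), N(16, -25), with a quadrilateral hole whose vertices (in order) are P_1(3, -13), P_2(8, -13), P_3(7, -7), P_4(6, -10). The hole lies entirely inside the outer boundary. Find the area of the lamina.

Outer boundary:
Σ = (183) + (14) + (-20) + (362) + (214) = 753
Area = |Σ|/2 = 376.5.
Hole:
P_1→P_2: (3)(-13) − (8)(-13) = 65
P_2→P_3: (8)(-7) − (7)(-13) = 35
P_3→P_4: (7)(-10) − (6)(-7) = -28
P_4→P_1: (6)(-13) − (3)(-10) = -48
Σ = 24
Area = |Σ|/2 = 12.
Net area = 376.5 − 12 = 364.5.

364.5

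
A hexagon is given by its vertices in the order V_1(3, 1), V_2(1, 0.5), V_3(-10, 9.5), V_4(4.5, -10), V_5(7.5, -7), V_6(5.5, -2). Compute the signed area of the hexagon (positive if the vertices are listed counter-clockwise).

75.375

Apply the surveyor's formula: 2A = Σ (x_i·y_{i+1} − x_{i+1}·y_i), indices taken mod 6.
V_1→V_2: (3)(0.5) − (1)(1) = 0.5
V_2→V_3: (1)(9.5) − (-10)(0.5) = 14.5
V_3→V_4: (-10)(-10) − (4.5)(9.5) = 57.25
V_4→V_5: (4.5)(-7) − (7.5)(-10) = 43.5
V_5→V_6: (7.5)(-2) − (5.5)(-7) = 23.5
V_6→V_1: (5.5)(1) − (3)(-2) = 11.5
Σ = 150.75
Signed area = Σ/2 = 75.375 (positive ⇒ counter-clockwise traversal).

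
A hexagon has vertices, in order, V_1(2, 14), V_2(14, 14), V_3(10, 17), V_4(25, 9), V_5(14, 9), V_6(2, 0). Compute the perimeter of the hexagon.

74

|V_1V_2| = √((12)² + (0)²) = √144 = 12
|V_2V_3| = √((-4)² + (3)²) = √25 = 5
|V_3V_4| = √((15)² + (-8)²) = √289 = 17
|V_4V_5| = √((-11)² + (0)²) = √121 = 11
|V_5V_6| = √((-12)² + (-9)²) = √225 = 15
|V_6V_1| = √((0)² + (14)²) = √196 = 14
Perimeter = 12 + 5 + 17 + 11 + 15 + 14 = 74.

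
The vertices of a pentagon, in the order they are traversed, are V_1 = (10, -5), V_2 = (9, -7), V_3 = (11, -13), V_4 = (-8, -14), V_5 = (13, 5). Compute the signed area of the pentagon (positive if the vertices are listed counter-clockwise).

Cross-terms: -25, -40, -258, 142, -115  ⇒  Σ = -296
Signed area = Σ/2 = -148 (negative ⇒ clockwise traversal).

-148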